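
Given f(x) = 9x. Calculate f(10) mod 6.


0


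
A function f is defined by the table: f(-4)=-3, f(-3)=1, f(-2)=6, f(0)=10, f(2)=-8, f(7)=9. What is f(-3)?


Reading from the table at x = -3

1


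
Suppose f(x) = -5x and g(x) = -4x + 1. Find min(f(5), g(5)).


f(5) = -25
g(5) = -19
min = -25

-25


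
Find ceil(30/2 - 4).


30/2 = 15
15 - 4 = 11
ceil(11) = 11

11


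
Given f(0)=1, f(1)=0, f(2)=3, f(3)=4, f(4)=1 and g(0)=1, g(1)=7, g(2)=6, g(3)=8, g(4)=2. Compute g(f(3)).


f(3) = 4
g(4) = 2

2


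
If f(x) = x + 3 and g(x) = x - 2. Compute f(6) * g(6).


f(6) = 9
g(6) = 4
Product = 36

36


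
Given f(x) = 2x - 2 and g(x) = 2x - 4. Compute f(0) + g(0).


f(0) = -2
g(0) = -4
Sum = -6

-6


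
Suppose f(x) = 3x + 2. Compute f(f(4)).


f(4) = 14
f(14) = 44

44


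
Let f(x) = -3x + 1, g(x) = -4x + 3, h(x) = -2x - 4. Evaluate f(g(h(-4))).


h(-4) = 4
g(4) = -13
f(-13) = 40

40


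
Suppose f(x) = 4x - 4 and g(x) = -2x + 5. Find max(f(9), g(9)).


f(9) = 32
g(9) = -13
max = 32

32


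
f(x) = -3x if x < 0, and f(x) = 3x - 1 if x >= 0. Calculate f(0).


0 satisfies x >= 0
f(0) = -1

-1


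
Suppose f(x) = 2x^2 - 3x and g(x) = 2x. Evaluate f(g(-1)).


g(-1) = -2
f(-2) = 2*(-2)^2 - 3*(-2) = 14

14


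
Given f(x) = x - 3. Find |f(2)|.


1


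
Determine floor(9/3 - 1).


2


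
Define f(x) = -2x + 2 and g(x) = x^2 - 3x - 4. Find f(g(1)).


g(1) = -6
f(-6) = 14

14


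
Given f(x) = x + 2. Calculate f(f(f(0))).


6


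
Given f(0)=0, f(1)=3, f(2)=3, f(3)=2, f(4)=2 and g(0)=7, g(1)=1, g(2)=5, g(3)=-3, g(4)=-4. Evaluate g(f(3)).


f(3) = 2
g(2) = 5

5


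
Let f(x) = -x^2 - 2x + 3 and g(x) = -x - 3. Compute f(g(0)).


g(0) = -3
f(-3) = (-1)*(-3)^2 - 2*(-3) + 3 = 0

0


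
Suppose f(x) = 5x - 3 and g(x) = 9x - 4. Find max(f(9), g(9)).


f(9) = 42
g(9) = 77
max = 77

77


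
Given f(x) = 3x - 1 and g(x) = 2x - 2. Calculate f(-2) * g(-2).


f(-2) = -7
g(-2) = -6
Product = 42

42


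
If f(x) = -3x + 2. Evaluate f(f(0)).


f(0) = 2
f(2) = -4

-4


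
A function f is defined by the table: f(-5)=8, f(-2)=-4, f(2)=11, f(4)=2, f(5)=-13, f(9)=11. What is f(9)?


Reading from the table at x = 9

11


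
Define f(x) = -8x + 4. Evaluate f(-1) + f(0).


16


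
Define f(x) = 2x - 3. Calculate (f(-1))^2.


f(-1) = -5
(-5)^2 = 25

25


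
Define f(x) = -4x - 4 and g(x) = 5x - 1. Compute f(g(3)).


g(3) = 14
f(14) = -60

-60


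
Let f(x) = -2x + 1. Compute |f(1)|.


1


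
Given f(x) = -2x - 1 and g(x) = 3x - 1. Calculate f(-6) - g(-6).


f(-6) = 11
g(-6) = -19
Difference = 30

30


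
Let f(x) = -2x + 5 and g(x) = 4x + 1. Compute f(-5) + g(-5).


-4


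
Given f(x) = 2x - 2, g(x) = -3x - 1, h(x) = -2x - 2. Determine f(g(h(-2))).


h(-2) = 2
g(2) = -7
f(-7) = -16

-16


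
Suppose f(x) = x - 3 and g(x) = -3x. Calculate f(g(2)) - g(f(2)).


f(g(2)) = -9
g(f(2)) = 3
Difference = -12

-12


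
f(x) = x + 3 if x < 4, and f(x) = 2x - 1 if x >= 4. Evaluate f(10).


10 satisfies x >= 4
f(10) = 19

19


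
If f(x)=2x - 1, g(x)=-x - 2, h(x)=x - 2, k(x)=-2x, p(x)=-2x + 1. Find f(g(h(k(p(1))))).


p(1) = -1
k(-1) = 2
h(2) = 0
g(0) = -2
f(-2) = -5

-5


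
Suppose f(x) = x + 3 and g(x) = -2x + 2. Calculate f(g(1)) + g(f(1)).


-3


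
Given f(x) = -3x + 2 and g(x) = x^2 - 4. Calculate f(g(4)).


g(4) = 12
f(12) = -34

-34


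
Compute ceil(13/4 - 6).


-2


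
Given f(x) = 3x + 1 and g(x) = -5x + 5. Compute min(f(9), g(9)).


f(9) = 28
g(9) = -40
min = -40

-40


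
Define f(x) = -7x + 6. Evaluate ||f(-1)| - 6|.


7


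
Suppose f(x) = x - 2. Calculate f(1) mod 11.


f(1) = -1
-1 mod 11 = 10

10


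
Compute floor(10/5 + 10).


12


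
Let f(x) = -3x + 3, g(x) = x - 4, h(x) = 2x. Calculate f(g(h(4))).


h(4) = 8
g(8) = 4
f(4) = -9

-9


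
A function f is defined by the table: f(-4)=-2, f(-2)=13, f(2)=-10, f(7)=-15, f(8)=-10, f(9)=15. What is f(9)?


Reading from the table at x = 9

15


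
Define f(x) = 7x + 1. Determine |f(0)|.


f(0) = 1
|1| = 1

1


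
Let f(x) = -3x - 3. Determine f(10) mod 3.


f(10) = -33
-33 mod 3 = 0

0


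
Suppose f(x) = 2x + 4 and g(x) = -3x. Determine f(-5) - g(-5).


f(-5) = -6
g(-5) = 15
Difference = -21

-21


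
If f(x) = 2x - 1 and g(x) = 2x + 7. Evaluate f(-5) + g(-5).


-14


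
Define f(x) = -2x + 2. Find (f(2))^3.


f(2) = -2
(-2)^3 = -8

-8


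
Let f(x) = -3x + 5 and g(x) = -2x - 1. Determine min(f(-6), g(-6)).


f(-6) = 23
g(-6) = 11
min = 11

11


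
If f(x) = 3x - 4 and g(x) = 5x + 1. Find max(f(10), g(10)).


f(10) = 26
g(10) = 51
max = 51

51


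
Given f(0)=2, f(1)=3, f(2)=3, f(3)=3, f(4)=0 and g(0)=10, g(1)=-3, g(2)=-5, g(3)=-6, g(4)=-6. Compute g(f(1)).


-6


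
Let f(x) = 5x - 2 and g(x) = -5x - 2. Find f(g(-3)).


g(-3) = 13
f(13) = 63

63


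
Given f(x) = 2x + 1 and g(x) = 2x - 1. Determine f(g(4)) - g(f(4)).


f(g(4)) = 15
g(f(4)) = 17
Difference = -2

-2


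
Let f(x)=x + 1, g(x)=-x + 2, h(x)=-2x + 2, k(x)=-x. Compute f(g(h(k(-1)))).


k(-1) = 1
h(1) = 0
g(0) = 2
f(2) = 3

3


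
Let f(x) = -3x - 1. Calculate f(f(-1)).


f(-1) = 2
f(2) = -7

-7


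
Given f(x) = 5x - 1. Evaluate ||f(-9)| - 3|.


43


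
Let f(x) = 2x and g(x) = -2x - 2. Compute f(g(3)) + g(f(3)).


f(g(3)) = -16
g(f(3)) = -14
Sum = -30

-30


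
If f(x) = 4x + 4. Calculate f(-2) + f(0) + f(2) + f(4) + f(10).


f(-2) = -4
f(0) = 4
f(2) = 12
f(4) = 20
f(10) = 44
Sum = 76

76


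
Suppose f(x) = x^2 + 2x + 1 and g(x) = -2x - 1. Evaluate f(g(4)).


g(4) = -9
f(-9) = 1*(-9)^2 + 2*(-9) + 1 = 64

64


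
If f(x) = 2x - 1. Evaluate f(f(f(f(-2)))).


-47


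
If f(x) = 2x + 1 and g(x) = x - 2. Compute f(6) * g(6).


f(6) = 13
g(6) = 4
Product = 52

52


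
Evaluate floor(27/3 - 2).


27/3 = 9
9 - 2 = 7
floor(7) = 7

7


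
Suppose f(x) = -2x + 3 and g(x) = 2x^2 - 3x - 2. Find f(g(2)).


3


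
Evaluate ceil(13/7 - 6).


13/7 = 1.8571
1.8571 - 6 = -4.1429
ceil(-4.1429) = -4

-4


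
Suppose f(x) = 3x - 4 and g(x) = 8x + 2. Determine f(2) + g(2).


f(2) = 2
g(2) = 18
Sum = 20

20


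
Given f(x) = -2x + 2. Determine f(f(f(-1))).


f(-1) = 4
f(4) = -6
f(-6) = 14

14


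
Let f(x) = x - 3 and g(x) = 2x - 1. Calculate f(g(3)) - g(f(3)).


f(g(3)) = 2
g(f(3)) = -1
Difference = 3

3


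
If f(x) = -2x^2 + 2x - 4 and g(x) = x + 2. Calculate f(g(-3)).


g(-3) = -1
f(-1) = (-2)*(-1)^2 + 2*(-1) - 4 = -8

-8


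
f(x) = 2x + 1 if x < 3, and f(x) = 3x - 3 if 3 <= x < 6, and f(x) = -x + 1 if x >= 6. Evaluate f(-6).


-6 satisfies x < 3
f(-6) = -11

-11


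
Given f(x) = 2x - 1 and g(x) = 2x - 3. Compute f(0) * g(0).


f(0) = -1
g(0) = -3
Product = 3

3


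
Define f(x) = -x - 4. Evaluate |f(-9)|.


5


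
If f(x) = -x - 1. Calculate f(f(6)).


f(6) = -7
f(-7) = 6

6


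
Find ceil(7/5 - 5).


7/5 = 1.4
1.4 - 5 = -3.6
ceil(-3.6) = -3

-3


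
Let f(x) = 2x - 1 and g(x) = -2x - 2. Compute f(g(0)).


-5


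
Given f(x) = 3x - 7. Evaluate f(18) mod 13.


f(18) = 47
47 mod 13 = 8

8


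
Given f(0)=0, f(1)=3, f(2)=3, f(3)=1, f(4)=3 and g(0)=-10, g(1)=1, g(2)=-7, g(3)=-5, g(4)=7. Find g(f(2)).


f(2) = 3
g(3) = -5

-5


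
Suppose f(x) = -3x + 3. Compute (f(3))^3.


-216


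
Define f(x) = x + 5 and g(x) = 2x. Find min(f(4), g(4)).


f(4) = 9
g(4) = 8
min = 8

8


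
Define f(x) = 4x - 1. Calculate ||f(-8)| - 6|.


27


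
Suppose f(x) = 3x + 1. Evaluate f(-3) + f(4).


f(-3) = -8
f(4) = 13
Sum = 5

5


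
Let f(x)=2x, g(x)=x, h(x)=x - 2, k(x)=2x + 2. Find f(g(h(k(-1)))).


k(-1) = 0
h(0) = -2
g(-2) = -2
f(-2) = -4

-4


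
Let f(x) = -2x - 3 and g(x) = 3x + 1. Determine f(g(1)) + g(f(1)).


f(g(1)) = -11
g(f(1)) = -14
Sum = -25

-25


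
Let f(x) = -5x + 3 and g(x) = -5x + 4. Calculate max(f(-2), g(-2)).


f(-2) = 13
g(-2) = 14
max = 14

14


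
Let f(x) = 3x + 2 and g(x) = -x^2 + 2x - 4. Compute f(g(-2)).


g(-2) = -12
f(-12) = -34

-34


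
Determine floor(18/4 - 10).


18/4 = 4.5
4.5 - 10 = -5.5
floor(-5.5) = -6

-6


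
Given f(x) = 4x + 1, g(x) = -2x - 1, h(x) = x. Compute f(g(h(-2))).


13


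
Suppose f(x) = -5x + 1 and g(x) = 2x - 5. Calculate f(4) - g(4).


f(4) = -19
g(4) = 3
Difference = -22

-22


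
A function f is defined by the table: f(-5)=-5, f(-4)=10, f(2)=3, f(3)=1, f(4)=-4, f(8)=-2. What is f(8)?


Reading from the table at x = 8

-2


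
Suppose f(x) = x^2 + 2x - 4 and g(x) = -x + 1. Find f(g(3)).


g(3) = -2
f(-2) = 1*(-2)^2 + 2*(-2) - 4 = -4

-4


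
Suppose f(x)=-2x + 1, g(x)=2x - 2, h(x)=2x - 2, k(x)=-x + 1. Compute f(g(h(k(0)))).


k(0) = 1
h(1) = 0
g(0) = -2
f(-2) = 5

5


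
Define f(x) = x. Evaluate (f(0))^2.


f(0) = 0
(0)^2 = 0

0


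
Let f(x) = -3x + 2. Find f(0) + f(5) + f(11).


f(0) = 2
f(5) = -13
f(11) = -31
Sum = -42

-42


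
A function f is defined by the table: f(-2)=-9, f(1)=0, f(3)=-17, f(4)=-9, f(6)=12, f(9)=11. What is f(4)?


-9


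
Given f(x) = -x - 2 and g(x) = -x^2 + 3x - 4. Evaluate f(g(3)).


g(3) = -4
f(-4) = 2

2


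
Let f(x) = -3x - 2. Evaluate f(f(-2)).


f(-2) = 4
f(4) = -14

-14


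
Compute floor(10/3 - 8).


10/3 = 3.3333
3.3333 - 8 = -4.6667
floor(-4.6667) = -5

-5


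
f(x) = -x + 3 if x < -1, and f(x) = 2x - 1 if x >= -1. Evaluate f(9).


9 satisfies x >= -1
f(9) = 17

17


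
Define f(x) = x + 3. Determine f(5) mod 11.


f(5) = 8
8 mod 11 = 8

8


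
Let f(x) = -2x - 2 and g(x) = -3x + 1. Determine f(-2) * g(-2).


14


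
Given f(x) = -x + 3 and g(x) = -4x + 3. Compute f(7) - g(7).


21


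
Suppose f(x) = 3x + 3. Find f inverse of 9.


Solve 3x + 3 = 9
x = (9 - 3) / 3 = 2

2


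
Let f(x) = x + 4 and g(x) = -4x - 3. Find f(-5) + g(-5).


f(-5) = -1
g(-5) = 17
Sum = 16

16


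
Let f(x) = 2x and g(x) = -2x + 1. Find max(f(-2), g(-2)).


f(-2) = -4
g(-2) = 5
max = 5

5


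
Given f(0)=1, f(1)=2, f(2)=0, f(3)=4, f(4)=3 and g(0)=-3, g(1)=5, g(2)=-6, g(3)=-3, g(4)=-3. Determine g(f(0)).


5


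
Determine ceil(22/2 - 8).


22/2 = 11
11 - 8 = 3
ceil(3) = 3

3


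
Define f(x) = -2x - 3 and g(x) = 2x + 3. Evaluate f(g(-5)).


g(-5) = -7
f(-7) = 11

11


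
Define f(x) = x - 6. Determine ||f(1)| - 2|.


3


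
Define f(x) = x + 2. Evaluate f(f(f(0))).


6


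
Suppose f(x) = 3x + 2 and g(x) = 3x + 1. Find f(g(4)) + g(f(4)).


f(g(4)) = 41
g(f(4)) = 43
Sum = 84

84


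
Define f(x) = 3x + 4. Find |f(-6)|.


f(-6) = -14
|-14| = 14

14


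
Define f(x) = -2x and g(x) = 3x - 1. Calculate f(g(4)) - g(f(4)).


3


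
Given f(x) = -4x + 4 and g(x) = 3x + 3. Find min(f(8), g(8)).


-28


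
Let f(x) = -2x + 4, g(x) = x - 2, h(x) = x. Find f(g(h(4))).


0


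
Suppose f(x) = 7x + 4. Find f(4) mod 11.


f(4) = 32
32 mod 11 = 10

10


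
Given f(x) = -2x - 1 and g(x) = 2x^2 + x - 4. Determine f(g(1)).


g(1) = -1
f(-1) = 1

1


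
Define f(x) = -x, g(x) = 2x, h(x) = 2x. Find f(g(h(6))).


h(6) = 12
g(12) = 24
f(24) = -24

-24


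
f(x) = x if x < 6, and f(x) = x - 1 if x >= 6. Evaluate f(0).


0 satisfies x < 6
f(0) = 0

0


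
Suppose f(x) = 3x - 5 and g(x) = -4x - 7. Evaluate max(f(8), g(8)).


f(8) = 19
g(8) = -39
max = 19

19


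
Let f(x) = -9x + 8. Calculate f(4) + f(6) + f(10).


f(4) = -28
f(6) = -46
f(10) = -82
Sum = -156

-156


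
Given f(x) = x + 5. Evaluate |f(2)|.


7


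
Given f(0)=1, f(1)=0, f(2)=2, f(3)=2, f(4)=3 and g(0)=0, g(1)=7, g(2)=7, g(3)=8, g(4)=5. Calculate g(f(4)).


f(4) = 3
g(3) = 8

8


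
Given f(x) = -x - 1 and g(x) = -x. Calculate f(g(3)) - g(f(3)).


f(g(3)) = 2
g(f(3)) = 4
Difference = -2

-2


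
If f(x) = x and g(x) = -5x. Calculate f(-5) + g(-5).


f(-5) = -5
g(-5) = 25
Sum = 20

20


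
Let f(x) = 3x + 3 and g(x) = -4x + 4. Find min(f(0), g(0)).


f(0) = 3
g(0) = 4
min = 3

3


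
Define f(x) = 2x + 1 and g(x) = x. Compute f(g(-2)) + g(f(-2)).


f(g(-2)) = -3
g(f(-2)) = -3
Sum = -6

-6


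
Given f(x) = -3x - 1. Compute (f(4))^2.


169


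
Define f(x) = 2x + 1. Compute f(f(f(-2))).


-9


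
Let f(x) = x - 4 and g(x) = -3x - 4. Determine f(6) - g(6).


f(6) = 2
g(6) = -22
Difference = 24

24


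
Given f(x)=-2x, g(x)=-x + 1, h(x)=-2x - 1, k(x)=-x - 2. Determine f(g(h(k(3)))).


k(3) = -5
h(-5) = 9
g(9) = -8
f(-8) = 16

16


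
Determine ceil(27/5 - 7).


27/5 = 5.4
5.4 - 7 = -1.6
ceil(-1.6) = -1

-1


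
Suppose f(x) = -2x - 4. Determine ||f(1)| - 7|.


f(1) = -6
|-6| = 6
|6 - 7| = 1

1


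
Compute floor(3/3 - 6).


3/3 = 1
1 - 6 = -5
floor(-5) = -5

-5


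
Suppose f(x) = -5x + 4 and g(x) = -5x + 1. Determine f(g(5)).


g(5) = -24
f(-24) = 124

124


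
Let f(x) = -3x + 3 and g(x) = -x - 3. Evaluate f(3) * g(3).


f(3) = -6
g(3) = -6
Product = 36

36


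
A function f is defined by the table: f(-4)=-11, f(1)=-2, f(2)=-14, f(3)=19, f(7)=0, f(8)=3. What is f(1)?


Reading from the table at x = 1

-2


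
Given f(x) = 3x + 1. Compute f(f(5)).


f(5) = 16
f(16) = 49

49


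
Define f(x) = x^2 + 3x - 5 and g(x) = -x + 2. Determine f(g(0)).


g(0) = 2
f(2) = 1*(2)^2 + 3*(2) - 5 = 5

5


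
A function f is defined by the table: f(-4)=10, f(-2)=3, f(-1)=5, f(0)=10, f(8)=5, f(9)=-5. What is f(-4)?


Reading from the table at x = -4

10


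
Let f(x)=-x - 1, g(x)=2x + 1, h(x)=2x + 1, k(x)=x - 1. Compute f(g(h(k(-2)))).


k(-2) = -3
h(-3) = -5
g(-5) = -9
f(-9) = 8

8


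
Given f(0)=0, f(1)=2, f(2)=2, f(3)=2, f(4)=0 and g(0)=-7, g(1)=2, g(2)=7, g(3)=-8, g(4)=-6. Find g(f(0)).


-7


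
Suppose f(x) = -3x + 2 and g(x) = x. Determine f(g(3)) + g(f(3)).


-14


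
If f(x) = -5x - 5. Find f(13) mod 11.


f(13) = -70
-70 mod 11 = 7

7


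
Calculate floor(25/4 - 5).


25/4 = 6.25
6.25 - 5 = 1.25
floor(1.25) = 1

1


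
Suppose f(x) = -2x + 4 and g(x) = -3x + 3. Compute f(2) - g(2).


f(2) = 0
g(2) = -3
Difference = 3

3


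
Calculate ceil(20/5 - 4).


20/5 = 4
4 - 4 = 0
ceil(0) = 0

0


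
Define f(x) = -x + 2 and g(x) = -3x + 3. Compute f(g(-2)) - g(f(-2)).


f(g(-2)) = -7
g(f(-2)) = -9
Difference = 2

2


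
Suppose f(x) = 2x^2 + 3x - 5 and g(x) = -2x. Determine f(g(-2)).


g(-2) = 4
f(4) = 2*(4)^2 + 3*(4) - 5 = 39

39


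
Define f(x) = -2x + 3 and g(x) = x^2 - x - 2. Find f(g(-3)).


g(-3) = 10
f(10) = -17

-17


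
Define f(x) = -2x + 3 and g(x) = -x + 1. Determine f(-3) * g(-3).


f(-3) = 9
g(-3) = 4
Product = 36

36


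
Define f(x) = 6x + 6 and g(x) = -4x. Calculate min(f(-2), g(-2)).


f(-2) = -6
g(-2) = 8
min = -6

-6


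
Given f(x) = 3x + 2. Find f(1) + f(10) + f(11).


72


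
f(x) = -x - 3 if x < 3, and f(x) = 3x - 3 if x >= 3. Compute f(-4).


-4 satisfies x < 3
f(-4) = 1

1


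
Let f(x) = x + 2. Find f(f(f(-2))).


4


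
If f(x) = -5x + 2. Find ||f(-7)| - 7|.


f(-7) = 37
|37| = 37
|37 - 7| = 30

30


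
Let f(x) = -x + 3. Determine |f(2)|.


f(2) = 1
|1| = 1

1


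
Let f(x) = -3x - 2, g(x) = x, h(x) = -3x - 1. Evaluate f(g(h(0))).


h(0) = -1
g(-1) = -1
f(-1) = 1

1


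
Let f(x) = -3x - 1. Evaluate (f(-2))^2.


f(-2) = 5
(5)^2 = 25

25


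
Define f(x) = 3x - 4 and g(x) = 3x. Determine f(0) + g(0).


f(0) = -4
g(0) = 0
Sum = -4

-4


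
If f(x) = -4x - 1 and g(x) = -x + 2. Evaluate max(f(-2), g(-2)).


7


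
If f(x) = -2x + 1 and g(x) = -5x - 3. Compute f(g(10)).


g(10) = -53
f(-53) = 107

107


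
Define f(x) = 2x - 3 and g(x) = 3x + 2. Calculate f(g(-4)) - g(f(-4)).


f(g(-4)) = -23
g(f(-4)) = -31
Difference = 8

8


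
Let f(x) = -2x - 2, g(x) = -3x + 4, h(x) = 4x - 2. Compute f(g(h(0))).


h(0) = -2
g(-2) = 10
f(10) = -22

-22


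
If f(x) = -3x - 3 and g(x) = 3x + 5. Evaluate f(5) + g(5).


f(5) = -18
g(5) = 20
Sum = 2

2


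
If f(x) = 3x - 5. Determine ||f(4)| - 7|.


0


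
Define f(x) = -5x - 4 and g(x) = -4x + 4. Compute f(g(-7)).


g(-7) = 32
f(32) = -164

-164


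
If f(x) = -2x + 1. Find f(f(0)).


f(0) = 1
f(1) = -1

-1


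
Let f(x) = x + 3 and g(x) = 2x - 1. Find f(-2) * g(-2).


f(-2) = 1
g(-2) = -5
Product = -5

-5


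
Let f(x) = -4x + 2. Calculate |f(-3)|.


14


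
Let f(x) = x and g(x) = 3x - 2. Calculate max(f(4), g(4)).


f(4) = 4
g(4) = 10
max = 10

10


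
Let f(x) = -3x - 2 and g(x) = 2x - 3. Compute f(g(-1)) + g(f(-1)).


f(g(-1)) = 13
g(f(-1)) = -1
Sum = 12

12


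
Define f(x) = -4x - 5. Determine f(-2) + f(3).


-14


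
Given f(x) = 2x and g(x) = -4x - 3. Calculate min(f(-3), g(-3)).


f(-3) = -6
g(-3) = 9
min = -6

-6


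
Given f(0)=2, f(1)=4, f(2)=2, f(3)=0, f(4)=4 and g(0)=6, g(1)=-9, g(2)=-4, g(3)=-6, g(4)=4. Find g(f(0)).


f(0) = 2
g(2) = -4

-4


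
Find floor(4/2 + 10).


4/2 = 2
2 + 10 = 12
floor(12) = 12

12


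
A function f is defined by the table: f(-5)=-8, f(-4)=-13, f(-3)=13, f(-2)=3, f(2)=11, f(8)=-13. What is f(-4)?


Reading from the table at x = -4

-13


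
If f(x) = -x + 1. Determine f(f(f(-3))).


f(-3) = 4
f(4) = -3
f(-3) = 4

4


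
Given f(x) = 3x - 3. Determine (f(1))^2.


f(1) = 0
(0)^2 = 0

0


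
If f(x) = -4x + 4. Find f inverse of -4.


Solve -4x + 4 = -4
x = (-4 - 4) / (-4) = 2

2


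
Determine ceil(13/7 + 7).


13/7 = 1.8571
1.8571 + 7 = 8.8571
ceil(8.8571) = 9

9


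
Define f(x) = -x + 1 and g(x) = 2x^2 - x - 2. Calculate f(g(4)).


g(4) = 26
f(26) = -25

-25


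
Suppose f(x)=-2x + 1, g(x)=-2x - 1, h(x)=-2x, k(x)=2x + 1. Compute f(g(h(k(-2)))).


k(-2) = -3
h(-3) = 6
g(6) = -13
f(-13) = 27

27


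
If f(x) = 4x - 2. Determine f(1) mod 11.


f(1) = 2
2 mod 11 = 2

2


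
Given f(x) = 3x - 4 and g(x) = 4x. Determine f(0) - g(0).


f(0) = -4
g(0) = 0
Difference = -4

-4


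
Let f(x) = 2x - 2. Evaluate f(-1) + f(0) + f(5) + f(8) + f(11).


f(-1) = -4
f(0) = -2
f(5) = 8
f(8) = 14
f(11) = 20
Sum = 36

36


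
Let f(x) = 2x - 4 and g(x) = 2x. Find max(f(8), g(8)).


f(8) = 12
g(8) = 16
max = 16

16


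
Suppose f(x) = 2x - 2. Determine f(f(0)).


f(0) = -2
f(-2) = -6

-6


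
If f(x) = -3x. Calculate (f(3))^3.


-729


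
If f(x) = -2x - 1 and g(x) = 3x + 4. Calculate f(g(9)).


g(9) = 31
f(31) = -63

-63


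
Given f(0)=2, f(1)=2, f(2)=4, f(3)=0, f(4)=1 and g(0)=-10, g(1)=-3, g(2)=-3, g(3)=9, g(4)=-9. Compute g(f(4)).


f(4) = 1
g(1) = -3

-3


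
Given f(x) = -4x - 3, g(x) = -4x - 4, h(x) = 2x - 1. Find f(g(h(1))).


h(1) = 1
g(1) = -8
f(-8) = 29

29


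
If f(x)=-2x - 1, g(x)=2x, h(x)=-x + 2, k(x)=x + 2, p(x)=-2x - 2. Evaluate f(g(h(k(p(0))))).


p(0) = -2
k(-2) = 0
h(0) = 2
g(2) = 4
f(4) = -9

-9


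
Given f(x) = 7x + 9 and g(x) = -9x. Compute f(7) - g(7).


f(7) = 58
g(7) = -63
Difference = 121

121


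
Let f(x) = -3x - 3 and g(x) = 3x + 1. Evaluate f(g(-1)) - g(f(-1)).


f(g(-1)) = 3
g(f(-1)) = 1
Difference = 2

2


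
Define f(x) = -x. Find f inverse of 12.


Solve -x = 12
x = (12) / (-1) = -12

-12


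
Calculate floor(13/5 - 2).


13/5 = 2.6
2.6 - 2 = 0.6
floor(0.6) = 0

0


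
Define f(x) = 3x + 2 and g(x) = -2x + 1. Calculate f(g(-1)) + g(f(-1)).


f(g(-1)) = 11
g(f(-1)) = 3
Sum = 14

14


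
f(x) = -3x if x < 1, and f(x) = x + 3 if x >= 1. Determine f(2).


5


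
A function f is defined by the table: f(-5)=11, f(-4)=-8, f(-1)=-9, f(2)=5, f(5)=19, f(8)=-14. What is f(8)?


Reading from the table at x = 8

-14


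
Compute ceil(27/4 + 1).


27/4 = 6.75
6.75 + 1 = 7.75
ceil(7.75) = 8

8


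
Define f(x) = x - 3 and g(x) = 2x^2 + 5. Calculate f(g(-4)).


g(-4) = 37
f(37) = 34

34


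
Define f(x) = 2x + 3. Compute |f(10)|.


23


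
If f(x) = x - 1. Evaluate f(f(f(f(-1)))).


f(-1) = -2
f(-2) = -3
f(-3) = -4
f(-4) = -5

-5


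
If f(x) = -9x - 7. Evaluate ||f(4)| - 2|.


f(4) = -43
|-43| = 43
|43 - 2| = 41

41


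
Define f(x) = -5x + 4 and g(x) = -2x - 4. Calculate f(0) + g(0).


f(0) = 4
g(0) = -4
Sum = 0

0


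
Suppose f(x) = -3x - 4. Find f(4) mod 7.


f(4) = -16
-16 mod 7 = 5

5


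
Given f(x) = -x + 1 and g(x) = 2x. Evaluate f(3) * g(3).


-12


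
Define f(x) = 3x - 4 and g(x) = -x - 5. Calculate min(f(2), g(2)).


-7


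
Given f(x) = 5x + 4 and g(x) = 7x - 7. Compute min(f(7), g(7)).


39


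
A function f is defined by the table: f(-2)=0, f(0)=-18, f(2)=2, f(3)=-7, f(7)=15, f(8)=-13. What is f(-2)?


Reading from the table at x = -2

0


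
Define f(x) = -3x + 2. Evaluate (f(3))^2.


f(3) = -7
(-7)^2 = 49

49


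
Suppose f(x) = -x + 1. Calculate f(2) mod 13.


f(2) = -1
-1 mod 13 = 12

12


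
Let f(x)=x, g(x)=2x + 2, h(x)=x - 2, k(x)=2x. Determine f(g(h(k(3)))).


k(3) = 6
h(6) = 4
g(4) = 10
f(10) = 10

10


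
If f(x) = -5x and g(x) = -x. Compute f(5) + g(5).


f(5) = -25
g(5) = -5
Sum = -30

-30


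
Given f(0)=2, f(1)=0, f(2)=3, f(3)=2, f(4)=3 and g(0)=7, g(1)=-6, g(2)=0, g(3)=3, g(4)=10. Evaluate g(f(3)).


f(3) = 2
g(2) = 0

0


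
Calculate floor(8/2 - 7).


8/2 = 4
4 - 7 = -3
floor(-3) = -3

-3


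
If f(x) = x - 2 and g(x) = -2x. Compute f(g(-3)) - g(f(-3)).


-6


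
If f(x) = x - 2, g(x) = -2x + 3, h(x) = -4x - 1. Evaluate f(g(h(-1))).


h(-1) = 3
g(3) = -3
f(-3) = -5

-5


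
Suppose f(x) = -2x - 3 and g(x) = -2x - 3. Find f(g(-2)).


g(-2) = 1
f(1) = -5

-5


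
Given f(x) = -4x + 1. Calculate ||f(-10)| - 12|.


f(-10) = 41
|41| = 41
|41 - 12| = 29

29


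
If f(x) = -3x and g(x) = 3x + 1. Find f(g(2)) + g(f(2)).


f(g(2)) = -21
g(f(2)) = -17
Sum = -38

-38


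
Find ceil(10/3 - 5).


10/3 = 3.3333
3.3333 - 5 = -1.6667
ceil(-1.6667) = -1

-1


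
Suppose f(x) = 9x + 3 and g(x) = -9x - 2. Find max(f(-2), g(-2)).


f(-2) = -15
g(-2) = 16
max = 16

16


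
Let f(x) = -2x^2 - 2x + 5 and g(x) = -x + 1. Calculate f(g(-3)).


-35


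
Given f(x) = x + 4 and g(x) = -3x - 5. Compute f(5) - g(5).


f(5) = 9
g(5) = -20
Difference = 29

29


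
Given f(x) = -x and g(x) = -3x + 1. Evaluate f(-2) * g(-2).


f(-2) = 2
g(-2) = 7
Product = 14

14


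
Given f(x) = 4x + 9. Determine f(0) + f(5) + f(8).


f(0) = 9
f(5) = 29
f(8) = 41
Sum = 79

79


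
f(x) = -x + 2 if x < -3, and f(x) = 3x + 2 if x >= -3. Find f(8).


8 satisfies x >= -3
f(8) = 26

26


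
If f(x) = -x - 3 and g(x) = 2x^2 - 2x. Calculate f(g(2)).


g(2) = 4
f(4) = -7

-7


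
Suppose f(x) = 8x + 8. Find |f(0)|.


f(0) = 8
|8| = 8

8


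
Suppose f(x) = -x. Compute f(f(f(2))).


f(2) = -2
f(-2) = 2
f(2) = -2

-2


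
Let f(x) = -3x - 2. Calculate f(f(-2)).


-14


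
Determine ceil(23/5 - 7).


23/5 = 4.6
4.6 - 7 = -2.4
ceil(-2.4) = -2

-2


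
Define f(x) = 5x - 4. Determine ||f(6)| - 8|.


f(6) = 26
|26| = 26
|26 - 8| = 18

18


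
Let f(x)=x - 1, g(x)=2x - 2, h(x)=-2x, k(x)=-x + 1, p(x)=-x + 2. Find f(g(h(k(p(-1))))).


p(-1) = 3
k(3) = -2
h(-2) = 4
g(4) = 6
f(6) = 5

5


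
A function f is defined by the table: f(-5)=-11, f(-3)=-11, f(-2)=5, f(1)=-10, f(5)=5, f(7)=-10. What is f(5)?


Reading from the table at x = 5

5


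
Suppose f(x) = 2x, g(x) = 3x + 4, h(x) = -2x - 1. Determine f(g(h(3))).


h(3) = -7
g(-7) = -17
f(-17) = -34

-34


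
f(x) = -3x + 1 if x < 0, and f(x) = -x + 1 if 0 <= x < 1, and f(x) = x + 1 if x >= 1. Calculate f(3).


3 satisfies x >= 1
f(3) = 4

4


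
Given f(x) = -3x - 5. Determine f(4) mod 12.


7


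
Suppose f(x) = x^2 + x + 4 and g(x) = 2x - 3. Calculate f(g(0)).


g(0) = -3
f(-3) = 1*(-3)^2 + 1*(-3) + 4 = 10

10


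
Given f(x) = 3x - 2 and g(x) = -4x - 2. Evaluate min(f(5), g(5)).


f(5) = 13
g(5) = -22
min = -22

-22


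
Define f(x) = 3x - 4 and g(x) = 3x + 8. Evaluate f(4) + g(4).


f(4) = 8
g(4) = 20
Sum = 28

28


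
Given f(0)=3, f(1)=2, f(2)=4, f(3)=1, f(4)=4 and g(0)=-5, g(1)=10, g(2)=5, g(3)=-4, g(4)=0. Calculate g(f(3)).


10


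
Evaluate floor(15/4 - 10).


15/4 = 3.75
3.75 - 10 = -6.25
floor(-6.25) = -7

-7


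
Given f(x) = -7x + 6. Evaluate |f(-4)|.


34


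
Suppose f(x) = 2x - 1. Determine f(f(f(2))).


f(2) = 3
f(3) = 5
f(5) = 9

9


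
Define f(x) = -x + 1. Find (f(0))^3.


f(0) = 1
(1)^3 = 1

1


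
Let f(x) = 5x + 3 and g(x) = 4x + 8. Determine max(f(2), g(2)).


16


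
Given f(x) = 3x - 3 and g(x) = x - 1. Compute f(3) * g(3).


12


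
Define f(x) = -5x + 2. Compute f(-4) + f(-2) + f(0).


36


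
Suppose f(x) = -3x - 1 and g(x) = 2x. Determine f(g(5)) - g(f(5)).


f(g(5)) = -31
g(f(5)) = -32
Difference = 1

1


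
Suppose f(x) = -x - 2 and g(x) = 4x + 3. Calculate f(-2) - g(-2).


f(-2) = 0
g(-2) = -5
Difference = 5

5


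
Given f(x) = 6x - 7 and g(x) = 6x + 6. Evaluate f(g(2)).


101


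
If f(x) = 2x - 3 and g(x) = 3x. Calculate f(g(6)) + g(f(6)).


f(g(6)) = 33
g(f(6)) = 27
Sum = 60

60


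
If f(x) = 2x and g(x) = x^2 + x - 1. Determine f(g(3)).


g(3) = 11
f(11) = 22

22


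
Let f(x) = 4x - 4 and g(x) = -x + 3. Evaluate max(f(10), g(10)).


36


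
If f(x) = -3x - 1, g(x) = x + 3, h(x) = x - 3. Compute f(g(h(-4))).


11


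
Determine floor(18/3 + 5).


11


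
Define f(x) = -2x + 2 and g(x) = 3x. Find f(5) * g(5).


f(5) = -8
g(5) = 15
Product = -120

-120


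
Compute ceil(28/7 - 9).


28/7 = 4
4 - 9 = -5
ceil(-5) = -5

-5


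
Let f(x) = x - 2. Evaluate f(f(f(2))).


f(2) = 0
f(0) = -2
f(-2) = -4

-4


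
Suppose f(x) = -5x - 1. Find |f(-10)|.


f(-10) = 49
|49| = 49

49


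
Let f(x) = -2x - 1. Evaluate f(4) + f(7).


f(4) = -9
f(7) = -15
Sum = -24

-24


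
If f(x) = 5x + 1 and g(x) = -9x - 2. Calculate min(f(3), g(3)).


-29


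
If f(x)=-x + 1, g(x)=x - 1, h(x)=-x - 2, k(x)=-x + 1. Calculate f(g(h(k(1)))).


k(1) = 0
h(0) = -2
g(-2) = -3
f(-3) = 4

4


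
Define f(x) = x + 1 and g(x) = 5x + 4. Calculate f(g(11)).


g(11) = 59
f(59) = 60

60


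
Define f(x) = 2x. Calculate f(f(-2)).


f(-2) = -4
f(-4) = -8

-8


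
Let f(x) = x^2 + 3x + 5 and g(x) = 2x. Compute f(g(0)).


g(0) = 0
f(0) = 1*(0)^2 + 3*(0) + 5 = 5

5


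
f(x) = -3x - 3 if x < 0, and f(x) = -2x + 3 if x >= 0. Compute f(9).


9 satisfies x >= 0
f(9) = -15

-15


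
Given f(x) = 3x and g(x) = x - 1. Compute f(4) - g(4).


9


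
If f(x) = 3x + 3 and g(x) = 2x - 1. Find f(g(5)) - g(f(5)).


f(g(5)) = 30
g(f(5)) = 35
Difference = -5

-5


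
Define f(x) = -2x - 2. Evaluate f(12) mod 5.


f(12) = -26
-26 mod 5 = 4

4


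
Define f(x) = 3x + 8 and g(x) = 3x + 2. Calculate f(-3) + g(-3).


f(-3) = -1
g(-3) = -7
Sum = -8

-8


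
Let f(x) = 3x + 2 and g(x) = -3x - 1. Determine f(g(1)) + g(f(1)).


f(g(1)) = -10
g(f(1)) = -16
Sum = -26

-26


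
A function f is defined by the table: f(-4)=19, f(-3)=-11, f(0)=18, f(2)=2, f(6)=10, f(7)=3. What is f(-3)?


Reading from the table at x = -3

-11


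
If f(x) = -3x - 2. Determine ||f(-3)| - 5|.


f(-3) = 7
|7| = 7
|7 - 5| = 2

2


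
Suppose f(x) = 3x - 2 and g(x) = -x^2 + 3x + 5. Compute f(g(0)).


13


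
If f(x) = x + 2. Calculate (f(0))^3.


f(0) = 2
(2)^3 = 8

8


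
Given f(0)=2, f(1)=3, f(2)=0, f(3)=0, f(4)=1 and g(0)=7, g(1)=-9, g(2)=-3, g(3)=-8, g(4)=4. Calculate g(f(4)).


f(4) = 1
g(1) = -9

-9


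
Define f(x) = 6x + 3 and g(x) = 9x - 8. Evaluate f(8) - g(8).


f(8) = 51
g(8) = 64
Difference = -13

-13


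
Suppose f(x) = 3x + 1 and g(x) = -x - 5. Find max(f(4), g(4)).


f(4) = 13
g(4) = -9
max = 13

13


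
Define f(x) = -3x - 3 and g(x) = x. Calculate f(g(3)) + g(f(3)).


f(g(3)) = -12
g(f(3)) = -12
Sum = -24

-24


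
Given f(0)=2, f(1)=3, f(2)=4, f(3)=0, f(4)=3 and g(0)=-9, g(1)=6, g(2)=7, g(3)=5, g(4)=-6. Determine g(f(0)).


7


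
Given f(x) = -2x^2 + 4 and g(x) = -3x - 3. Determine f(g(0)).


g(0) = -3
f(-3) = (-2)*(-3)^2 + 4 = -14

-14


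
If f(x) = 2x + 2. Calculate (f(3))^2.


f(3) = 8
(8)^2 = 64

64


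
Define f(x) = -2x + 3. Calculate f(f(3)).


f(3) = -3
f(-3) = 9

9


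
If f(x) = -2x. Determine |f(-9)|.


f(-9) = 18
|18| = 18

18


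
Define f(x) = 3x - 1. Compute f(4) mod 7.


f(4) = 11
11 mod 7 = 4

4


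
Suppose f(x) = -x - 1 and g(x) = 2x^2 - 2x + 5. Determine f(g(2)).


g(2) = 9
f(9) = -10

-10


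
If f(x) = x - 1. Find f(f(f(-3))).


-6


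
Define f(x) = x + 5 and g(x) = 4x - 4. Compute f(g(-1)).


g(-1) = -8
f(-8) = -3

-3


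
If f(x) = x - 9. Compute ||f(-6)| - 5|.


f(-6) = -15
|-15| = 15
|15 - 5| = 10

10


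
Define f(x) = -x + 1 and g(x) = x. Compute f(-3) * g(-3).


f(-3) = 4
g(-3) = -3
Product = -12

-12


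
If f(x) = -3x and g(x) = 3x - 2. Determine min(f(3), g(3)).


-9


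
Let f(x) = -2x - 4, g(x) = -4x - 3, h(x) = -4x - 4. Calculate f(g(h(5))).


h(5) = -24
g(-24) = 93
f(93) = -190

-190


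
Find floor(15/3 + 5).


15/3 = 5
5 + 5 = 10
floor(10) = 10

10


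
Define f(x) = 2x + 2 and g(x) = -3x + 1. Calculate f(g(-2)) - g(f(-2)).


f(g(-2)) = 16
g(f(-2)) = 7
Difference = 9

9


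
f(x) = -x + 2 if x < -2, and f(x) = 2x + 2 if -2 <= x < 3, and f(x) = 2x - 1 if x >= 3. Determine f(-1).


-1 satisfies -2 <= x < 3
f(-1) = 0

0


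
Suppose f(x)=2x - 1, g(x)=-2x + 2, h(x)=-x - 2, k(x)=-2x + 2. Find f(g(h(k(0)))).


19


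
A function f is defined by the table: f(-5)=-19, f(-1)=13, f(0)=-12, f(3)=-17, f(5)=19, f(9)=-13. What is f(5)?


19


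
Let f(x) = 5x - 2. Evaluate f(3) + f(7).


f(3) = 13
f(7) = 33
Sum = 46

46


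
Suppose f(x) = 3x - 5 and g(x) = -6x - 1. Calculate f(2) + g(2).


f(2) = 1
g(2) = -13
Sum = -12

-12


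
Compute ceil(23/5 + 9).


23/5 = 4.6
4.6 + 9 = 13.6
ceil(13.6) = 14

14


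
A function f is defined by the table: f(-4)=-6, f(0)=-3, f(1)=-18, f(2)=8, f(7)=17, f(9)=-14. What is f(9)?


Reading from the table at x = 9

-14


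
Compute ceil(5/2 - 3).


0


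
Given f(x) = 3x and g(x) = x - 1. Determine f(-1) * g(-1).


f(-1) = -3
g(-1) = -2
Product = 6

6


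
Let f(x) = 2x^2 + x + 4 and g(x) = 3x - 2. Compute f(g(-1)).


g(-1) = -5
f(-5) = 2*(-5)^2 + 1*(-5) + 4 = 49

49


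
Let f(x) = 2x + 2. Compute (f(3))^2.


f(3) = 8
(8)^2 = 64

64


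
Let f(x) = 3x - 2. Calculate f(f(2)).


f(2) = 4
f(4) = 10

10


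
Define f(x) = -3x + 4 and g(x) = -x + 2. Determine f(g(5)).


g(5) = -3
f(-3) = 13

13


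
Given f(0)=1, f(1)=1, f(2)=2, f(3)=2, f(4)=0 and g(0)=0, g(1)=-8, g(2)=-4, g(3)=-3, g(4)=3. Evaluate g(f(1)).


-8


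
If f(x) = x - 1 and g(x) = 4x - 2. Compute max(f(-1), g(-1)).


-2


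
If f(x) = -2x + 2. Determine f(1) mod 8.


f(1) = 0
0 mod 8 = 0

0


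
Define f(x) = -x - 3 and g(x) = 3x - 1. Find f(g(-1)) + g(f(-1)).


f(g(-1)) = 1
g(f(-1)) = -7
Sum = -6

-6


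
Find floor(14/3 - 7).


14/3 = 4.6667
4.6667 - 7 = -2.3333
floor(-2.3333) = -3

-3


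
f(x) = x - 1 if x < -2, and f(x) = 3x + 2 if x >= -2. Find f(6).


6 satisfies x >= -2
f(6) = 20

20


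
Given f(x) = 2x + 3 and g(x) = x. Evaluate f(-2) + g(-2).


f(-2) = -1
g(-2) = -2
Sum = -3

-3


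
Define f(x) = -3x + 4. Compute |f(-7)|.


f(-7) = 25
|25| = 25

25


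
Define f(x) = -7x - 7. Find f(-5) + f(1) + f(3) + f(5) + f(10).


-133


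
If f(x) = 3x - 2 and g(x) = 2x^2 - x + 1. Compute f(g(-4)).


g(-4) = 37
f(37) = 109

109


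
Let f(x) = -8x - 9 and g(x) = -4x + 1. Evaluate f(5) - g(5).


f(5) = -49
g(5) = -19
Difference = -30

-30


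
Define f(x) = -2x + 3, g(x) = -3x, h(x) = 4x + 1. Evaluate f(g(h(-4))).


h(-4) = -15
g(-15) = 45
f(45) = -87

-87


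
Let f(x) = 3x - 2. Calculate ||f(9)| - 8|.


f(9) = 25
|25| = 25
|25 - 8| = 17

17


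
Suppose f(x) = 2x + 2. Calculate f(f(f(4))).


f(4) = 10
f(10) = 22
f(22) = 46

46


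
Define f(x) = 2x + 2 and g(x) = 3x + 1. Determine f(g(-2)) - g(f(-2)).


f(g(-2)) = -8
g(f(-2)) = -5
Difference = -3

-3


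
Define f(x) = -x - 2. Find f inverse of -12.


Solve -x - 2 = -12
x = (-12 + 2) / (-1) = 10

10


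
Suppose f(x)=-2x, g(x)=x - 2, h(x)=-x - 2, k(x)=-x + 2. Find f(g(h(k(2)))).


k(2) = 0
h(0) = -2
g(-2) = -4
f(-4) = 8

8


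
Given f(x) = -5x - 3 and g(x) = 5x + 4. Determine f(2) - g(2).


f(2) = -13
g(2) = 14
Difference = -27

-27


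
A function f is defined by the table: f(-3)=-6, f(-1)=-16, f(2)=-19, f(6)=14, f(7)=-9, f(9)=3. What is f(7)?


Reading from the table at x = 7

-9


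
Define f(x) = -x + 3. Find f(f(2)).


f(2) = 1
f(1) = 2

2


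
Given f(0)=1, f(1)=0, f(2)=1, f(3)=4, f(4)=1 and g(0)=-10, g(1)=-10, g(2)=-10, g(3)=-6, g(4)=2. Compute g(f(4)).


f(4) = 1
g(1) = -10

-10


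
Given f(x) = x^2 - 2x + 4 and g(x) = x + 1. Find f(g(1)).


g(1) = 2
f(2) = 1*(2)^2 - 2*(2) + 4 = 4

4


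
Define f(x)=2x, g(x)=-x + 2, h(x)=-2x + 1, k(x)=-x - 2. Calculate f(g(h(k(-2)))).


k(-2) = 0
h(0) = 1
g(1) = 1
f(1) = 2

2


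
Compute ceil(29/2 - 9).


29/2 = 14.5
14.5 - 9 = 5.5
ceil(5.5) = 6

6


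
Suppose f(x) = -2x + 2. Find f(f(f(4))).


f(4) = -6
f(-6) = 14
f(14) = -26

-26


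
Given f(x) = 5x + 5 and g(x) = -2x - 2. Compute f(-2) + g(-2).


-3


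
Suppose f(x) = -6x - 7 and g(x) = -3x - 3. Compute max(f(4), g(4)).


-15


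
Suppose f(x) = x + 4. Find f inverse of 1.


-3


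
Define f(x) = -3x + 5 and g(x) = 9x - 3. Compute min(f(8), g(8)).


f(8) = -19
g(8) = 69
min = -19

-19


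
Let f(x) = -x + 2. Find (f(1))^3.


f(1) = 1
(1)^3 = 1

1


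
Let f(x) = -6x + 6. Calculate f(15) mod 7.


f(15) = -84
-84 mod 7 = 0

0


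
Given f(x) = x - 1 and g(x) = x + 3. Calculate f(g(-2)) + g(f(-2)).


f(g(-2)) = 0
g(f(-2)) = 0
Sum = 0

0


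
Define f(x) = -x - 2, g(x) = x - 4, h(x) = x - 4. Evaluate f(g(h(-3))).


h(-3) = -7
g(-7) = -11
f(-11) = 9

9


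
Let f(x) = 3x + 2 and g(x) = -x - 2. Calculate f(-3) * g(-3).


-7


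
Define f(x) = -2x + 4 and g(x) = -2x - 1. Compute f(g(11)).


g(11) = -23
f(-23) = 50

50


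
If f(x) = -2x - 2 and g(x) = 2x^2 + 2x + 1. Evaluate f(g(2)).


g(2) = 13
f(13) = -28

-28


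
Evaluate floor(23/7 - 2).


1


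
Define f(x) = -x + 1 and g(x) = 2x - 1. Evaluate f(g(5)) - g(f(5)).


f(g(5)) = -8
g(f(5)) = -9
Difference = 1

1


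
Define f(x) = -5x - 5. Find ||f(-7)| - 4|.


f(-7) = 30
|30| = 30
|30 - 4| = 26

26


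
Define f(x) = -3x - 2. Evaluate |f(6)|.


20


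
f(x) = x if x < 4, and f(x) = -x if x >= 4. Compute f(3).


3 satisfies x < 4
f(3) = 3

3


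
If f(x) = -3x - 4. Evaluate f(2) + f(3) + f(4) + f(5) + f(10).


f(2) = -10
f(3) = -13
f(4) = -16
f(5) = -19
f(10) = -34
Sum = -92

-92


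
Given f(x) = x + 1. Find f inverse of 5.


Solve x + 1 = 5
x = (5 - 1) / 1 = 4

4


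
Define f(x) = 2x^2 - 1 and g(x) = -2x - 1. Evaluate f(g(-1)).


g(-1) = 1
f(1) = 2*(1)^2 - 1 = 1

1


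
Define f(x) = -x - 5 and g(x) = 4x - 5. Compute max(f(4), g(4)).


f(4) = -9
g(4) = 11
max = 11

11


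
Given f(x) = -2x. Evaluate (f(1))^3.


f(1) = -2
(-2)^3 = -8

-8


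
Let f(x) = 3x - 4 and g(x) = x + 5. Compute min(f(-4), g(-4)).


f(-4) = -16
g(-4) = 1
min = -16

-16


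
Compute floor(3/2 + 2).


3/2 = 1.5
1.5 + 2 = 3.5
floor(3.5) = 3

3


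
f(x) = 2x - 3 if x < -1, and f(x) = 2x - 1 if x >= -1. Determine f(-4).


-4 satisfies x < -1
f(-4) = -11

-11


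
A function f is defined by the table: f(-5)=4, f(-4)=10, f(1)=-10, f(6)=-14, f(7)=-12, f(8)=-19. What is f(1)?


Reading from the table at x = 1

-10


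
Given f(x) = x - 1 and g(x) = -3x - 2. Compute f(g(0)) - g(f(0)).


f(g(0)) = -3
g(f(0)) = 1
Difference = -4

-4


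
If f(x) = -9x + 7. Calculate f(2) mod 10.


f(2) = -11
-11 mod 10 = 9

9


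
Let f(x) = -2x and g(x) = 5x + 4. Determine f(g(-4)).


g(-4) = -16
f(-16) = 32

32


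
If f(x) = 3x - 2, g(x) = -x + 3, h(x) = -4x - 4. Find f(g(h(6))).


h(6) = -28
g(-28) = 31
f(31) = 91

91


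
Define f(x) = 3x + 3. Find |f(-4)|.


f(-4) = -9
|-9| = 9

9


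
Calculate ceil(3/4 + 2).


3/4 = 0.75
0.75 + 2 = 2.75
ceil(2.75) = 3

3


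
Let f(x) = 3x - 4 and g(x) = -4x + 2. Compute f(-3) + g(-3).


f(-3) = -13
g(-3) = 14
Sum = 1

1


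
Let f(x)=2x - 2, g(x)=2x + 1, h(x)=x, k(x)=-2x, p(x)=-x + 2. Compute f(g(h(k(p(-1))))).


p(-1) = 3
k(3) = -6
h(-6) = -6
g(-6) = -11
f(-11) = -24

-24


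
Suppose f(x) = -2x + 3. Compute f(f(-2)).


f(-2) = 7
f(7) = -11

-11


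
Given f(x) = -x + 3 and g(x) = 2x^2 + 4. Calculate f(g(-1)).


g(-1) = 6
f(6) = -3

-3


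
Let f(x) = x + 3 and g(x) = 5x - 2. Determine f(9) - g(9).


-31


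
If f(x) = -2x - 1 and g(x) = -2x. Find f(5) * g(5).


f(5) = -11
g(5) = -10
Product = 110

110


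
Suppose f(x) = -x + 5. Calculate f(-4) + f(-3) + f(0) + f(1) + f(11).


f(-4) = 9
f(-3) = 8
f(0) = 5
f(1) = 4
f(11) = -6
Sum = 20

20


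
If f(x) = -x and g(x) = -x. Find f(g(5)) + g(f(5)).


f(g(5)) = 5
g(f(5)) = 5
Sum = 10

10


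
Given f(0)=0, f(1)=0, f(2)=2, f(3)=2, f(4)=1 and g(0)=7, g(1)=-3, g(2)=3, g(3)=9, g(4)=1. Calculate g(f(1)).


f(1) = 0
g(0) = 7

7


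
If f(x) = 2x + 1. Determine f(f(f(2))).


f(2) = 5
f(5) = 11
f(11) = 23

23


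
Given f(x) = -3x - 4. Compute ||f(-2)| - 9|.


7


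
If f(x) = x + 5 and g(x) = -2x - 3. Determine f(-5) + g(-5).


f(-5) = 0
g(-5) = 7
Sum = 7

7


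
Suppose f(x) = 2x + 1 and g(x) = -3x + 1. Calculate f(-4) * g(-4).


-91


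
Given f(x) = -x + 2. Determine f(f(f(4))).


f(4) = -2
f(-2) = 4
f(4) = -2

-2


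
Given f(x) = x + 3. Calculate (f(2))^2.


f(2) = 5
(5)^2 = 25

25


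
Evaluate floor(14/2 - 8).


-1


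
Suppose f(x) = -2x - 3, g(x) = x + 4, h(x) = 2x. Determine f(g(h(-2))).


-3


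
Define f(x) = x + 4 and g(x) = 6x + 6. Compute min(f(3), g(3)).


f(3) = 7
g(3) = 24
min = 7

7


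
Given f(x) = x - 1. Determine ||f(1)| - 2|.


f(1) = 0
|0| = 0
|0 - 2| = 2

2


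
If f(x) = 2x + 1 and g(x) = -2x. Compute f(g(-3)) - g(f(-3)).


f(g(-3)) = 13
g(f(-3)) = 10
Difference = 3

3
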